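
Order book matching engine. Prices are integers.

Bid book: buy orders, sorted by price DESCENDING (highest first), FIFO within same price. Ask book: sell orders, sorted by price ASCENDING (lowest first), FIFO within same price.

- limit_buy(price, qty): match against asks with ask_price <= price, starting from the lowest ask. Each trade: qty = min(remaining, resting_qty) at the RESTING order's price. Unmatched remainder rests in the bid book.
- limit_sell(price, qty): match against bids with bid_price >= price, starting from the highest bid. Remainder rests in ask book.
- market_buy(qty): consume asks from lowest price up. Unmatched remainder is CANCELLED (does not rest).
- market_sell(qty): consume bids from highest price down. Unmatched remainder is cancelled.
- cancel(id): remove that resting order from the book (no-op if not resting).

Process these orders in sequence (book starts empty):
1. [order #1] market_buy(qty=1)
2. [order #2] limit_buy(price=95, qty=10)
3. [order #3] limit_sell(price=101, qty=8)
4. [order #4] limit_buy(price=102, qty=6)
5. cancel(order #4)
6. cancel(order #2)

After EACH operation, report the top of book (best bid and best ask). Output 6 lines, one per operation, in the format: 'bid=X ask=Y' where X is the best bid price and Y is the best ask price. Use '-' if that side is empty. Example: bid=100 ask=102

Answer: bid=- ask=-
bid=95 ask=-
bid=95 ask=101
bid=95 ask=101
bid=95 ask=101
bid=- ask=101

Derivation:
After op 1 [order #1] market_buy(qty=1): fills=none; bids=[-] asks=[-]
After op 2 [order #2] limit_buy(price=95, qty=10): fills=none; bids=[#2:10@95] asks=[-]
After op 3 [order #3] limit_sell(price=101, qty=8): fills=none; bids=[#2:10@95] asks=[#3:8@101]
After op 4 [order #4] limit_buy(price=102, qty=6): fills=#4x#3:6@101; bids=[#2:10@95] asks=[#3:2@101]
After op 5 cancel(order #4): fills=none; bids=[#2:10@95] asks=[#3:2@101]
After op 6 cancel(order #2): fills=none; bids=[-] asks=[#3:2@101]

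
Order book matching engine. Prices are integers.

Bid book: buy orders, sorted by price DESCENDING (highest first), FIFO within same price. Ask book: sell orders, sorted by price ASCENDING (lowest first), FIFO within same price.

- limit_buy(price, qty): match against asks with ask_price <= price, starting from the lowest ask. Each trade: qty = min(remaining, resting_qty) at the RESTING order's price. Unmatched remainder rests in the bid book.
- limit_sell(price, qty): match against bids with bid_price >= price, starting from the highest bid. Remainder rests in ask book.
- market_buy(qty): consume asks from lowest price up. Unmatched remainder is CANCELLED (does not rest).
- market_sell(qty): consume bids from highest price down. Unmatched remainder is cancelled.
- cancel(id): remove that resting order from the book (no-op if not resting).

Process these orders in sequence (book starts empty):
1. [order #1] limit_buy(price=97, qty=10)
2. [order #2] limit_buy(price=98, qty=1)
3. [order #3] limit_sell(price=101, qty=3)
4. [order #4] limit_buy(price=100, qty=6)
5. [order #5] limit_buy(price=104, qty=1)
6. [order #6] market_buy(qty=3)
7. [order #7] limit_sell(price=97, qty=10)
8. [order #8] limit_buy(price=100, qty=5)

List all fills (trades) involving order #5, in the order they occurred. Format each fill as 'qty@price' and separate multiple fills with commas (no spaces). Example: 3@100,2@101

After op 1 [order #1] limit_buy(price=97, qty=10): fills=none; bids=[#1:10@97] asks=[-]
After op 2 [order #2] limit_buy(price=98, qty=1): fills=none; bids=[#2:1@98 #1:10@97] asks=[-]
After op 3 [order #3] limit_sell(price=101, qty=3): fills=none; bids=[#2:1@98 #1:10@97] asks=[#3:3@101]
After op 4 [order #4] limit_buy(price=100, qty=6): fills=none; bids=[#4:6@100 #2:1@98 #1:10@97] asks=[#3:3@101]
After op 5 [order #5] limit_buy(price=104, qty=1): fills=#5x#3:1@101; bids=[#4:6@100 #2:1@98 #1:10@97] asks=[#3:2@101]
After op 6 [order #6] market_buy(qty=3): fills=#6x#3:2@101; bids=[#4:6@100 #2:1@98 #1:10@97] asks=[-]
After op 7 [order #7] limit_sell(price=97, qty=10): fills=#4x#7:6@100 #2x#7:1@98 #1x#7:3@97; bids=[#1:7@97] asks=[-]
After op 8 [order #8] limit_buy(price=100, qty=5): fills=none; bids=[#8:5@100 #1:7@97] asks=[-]

Answer: 1@101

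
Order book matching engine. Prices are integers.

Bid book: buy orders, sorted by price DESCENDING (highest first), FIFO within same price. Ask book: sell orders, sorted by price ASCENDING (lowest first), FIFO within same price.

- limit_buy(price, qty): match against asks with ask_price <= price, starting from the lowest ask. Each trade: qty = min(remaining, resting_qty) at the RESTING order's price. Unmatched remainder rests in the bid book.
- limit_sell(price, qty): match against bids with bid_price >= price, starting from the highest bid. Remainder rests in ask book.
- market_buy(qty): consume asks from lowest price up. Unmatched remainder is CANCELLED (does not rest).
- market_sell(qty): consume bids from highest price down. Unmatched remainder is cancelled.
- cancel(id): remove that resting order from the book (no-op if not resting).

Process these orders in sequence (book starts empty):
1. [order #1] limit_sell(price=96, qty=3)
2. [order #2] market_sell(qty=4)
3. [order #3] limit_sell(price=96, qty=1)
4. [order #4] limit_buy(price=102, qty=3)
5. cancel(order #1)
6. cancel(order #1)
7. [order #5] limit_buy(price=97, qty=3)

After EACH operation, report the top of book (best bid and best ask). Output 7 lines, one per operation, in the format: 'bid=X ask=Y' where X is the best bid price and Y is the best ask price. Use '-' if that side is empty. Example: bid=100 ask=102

Answer: bid=- ask=96
bid=- ask=96
bid=- ask=96
bid=- ask=96
bid=- ask=96
bid=- ask=96
bid=97 ask=-

Derivation:
After op 1 [order #1] limit_sell(price=96, qty=3): fills=none; bids=[-] asks=[#1:3@96]
After op 2 [order #2] market_sell(qty=4): fills=none; bids=[-] asks=[#1:3@96]
After op 3 [order #3] limit_sell(price=96, qty=1): fills=none; bids=[-] asks=[#1:3@96 #3:1@96]
After op 4 [order #4] limit_buy(price=102, qty=3): fills=#4x#1:3@96; bids=[-] asks=[#3:1@96]
After op 5 cancel(order #1): fills=none; bids=[-] asks=[#3:1@96]
After op 6 cancel(order #1): fills=none; bids=[-] asks=[#3:1@96]
After op 7 [order #5] limit_buy(price=97, qty=3): fills=#5x#3:1@96; bids=[#5:2@97] asks=[-]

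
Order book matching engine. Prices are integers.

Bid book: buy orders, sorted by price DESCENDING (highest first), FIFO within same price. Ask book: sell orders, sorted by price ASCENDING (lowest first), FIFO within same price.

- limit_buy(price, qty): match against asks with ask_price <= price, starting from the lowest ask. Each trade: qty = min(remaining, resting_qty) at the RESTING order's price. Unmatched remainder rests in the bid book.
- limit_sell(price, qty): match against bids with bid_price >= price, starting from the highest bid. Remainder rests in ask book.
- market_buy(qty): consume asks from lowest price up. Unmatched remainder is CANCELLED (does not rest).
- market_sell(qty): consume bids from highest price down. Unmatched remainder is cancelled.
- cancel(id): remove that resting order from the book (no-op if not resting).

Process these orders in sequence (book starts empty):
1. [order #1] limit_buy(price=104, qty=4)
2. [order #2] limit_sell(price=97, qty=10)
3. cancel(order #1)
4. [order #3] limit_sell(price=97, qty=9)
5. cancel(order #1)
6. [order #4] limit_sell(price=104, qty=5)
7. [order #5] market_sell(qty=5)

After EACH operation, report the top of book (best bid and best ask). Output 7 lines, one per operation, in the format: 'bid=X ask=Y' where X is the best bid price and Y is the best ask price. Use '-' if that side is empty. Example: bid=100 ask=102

After op 1 [order #1] limit_buy(price=104, qty=4): fills=none; bids=[#1:4@104] asks=[-]
After op 2 [order #2] limit_sell(price=97, qty=10): fills=#1x#2:4@104; bids=[-] asks=[#2:6@97]
After op 3 cancel(order #1): fills=none; bids=[-] asks=[#2:6@97]
After op 4 [order #3] limit_sell(price=97, qty=9): fills=none; bids=[-] asks=[#2:6@97 #3:9@97]
After op 5 cancel(order #1): fills=none; bids=[-] asks=[#2:6@97 #3:9@97]
After op 6 [order #4] limit_sell(price=104, qty=5): fills=none; bids=[-] asks=[#2:6@97 #3:9@97 #4:5@104]
After op 7 [order #5] market_sell(qty=5): fills=none; bids=[-] asks=[#2:6@97 #3:9@97 #4:5@104]

Answer: bid=104 ask=-
bid=- ask=97
bid=- ask=97
bid=- ask=97
bid=- ask=97
bid=- ask=97
bid=- ask=97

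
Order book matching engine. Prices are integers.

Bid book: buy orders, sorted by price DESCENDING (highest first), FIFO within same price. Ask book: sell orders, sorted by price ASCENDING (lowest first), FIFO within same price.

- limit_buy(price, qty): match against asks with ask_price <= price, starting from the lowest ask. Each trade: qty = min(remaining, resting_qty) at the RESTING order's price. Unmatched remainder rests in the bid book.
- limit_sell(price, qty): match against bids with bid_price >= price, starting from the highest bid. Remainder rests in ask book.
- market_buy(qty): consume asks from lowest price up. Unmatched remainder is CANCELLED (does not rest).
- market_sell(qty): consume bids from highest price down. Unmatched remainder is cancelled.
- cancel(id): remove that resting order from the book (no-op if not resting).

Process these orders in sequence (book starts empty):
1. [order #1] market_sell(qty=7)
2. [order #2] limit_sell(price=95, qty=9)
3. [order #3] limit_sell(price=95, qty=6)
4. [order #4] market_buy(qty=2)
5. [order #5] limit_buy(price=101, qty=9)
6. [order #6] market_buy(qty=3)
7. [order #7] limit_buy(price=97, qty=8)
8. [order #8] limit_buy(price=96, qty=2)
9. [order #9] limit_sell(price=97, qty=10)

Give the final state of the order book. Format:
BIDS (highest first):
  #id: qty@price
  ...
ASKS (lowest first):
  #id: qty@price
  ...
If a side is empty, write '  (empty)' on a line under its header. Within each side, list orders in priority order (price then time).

Answer: BIDS (highest first):
  #8: 2@96
ASKS (lowest first):
  #9: 3@97

Derivation:
After op 1 [order #1] market_sell(qty=7): fills=none; bids=[-] asks=[-]
After op 2 [order #2] limit_sell(price=95, qty=9): fills=none; bids=[-] asks=[#2:9@95]
After op 3 [order #3] limit_sell(price=95, qty=6): fills=none; bids=[-] asks=[#2:9@95 #3:6@95]
After op 4 [order #4] market_buy(qty=2): fills=#4x#2:2@95; bids=[-] asks=[#2:7@95 #3:6@95]
After op 5 [order #5] limit_buy(price=101, qty=9): fills=#5x#2:7@95 #5x#3:2@95; bids=[-] asks=[#3:4@95]
After op 6 [order #6] market_buy(qty=3): fills=#6x#3:3@95; bids=[-] asks=[#3:1@95]
After op 7 [order #7] limit_buy(price=97, qty=8): fills=#7x#3:1@95; bids=[#7:7@97] asks=[-]
After op 8 [order #8] limit_buy(price=96, qty=2): fills=none; bids=[#7:7@97 #8:2@96] asks=[-]
After op 9 [order #9] limit_sell(price=97, qty=10): fills=#7x#9:7@97; bids=[#8:2@96] asks=[#9:3@97]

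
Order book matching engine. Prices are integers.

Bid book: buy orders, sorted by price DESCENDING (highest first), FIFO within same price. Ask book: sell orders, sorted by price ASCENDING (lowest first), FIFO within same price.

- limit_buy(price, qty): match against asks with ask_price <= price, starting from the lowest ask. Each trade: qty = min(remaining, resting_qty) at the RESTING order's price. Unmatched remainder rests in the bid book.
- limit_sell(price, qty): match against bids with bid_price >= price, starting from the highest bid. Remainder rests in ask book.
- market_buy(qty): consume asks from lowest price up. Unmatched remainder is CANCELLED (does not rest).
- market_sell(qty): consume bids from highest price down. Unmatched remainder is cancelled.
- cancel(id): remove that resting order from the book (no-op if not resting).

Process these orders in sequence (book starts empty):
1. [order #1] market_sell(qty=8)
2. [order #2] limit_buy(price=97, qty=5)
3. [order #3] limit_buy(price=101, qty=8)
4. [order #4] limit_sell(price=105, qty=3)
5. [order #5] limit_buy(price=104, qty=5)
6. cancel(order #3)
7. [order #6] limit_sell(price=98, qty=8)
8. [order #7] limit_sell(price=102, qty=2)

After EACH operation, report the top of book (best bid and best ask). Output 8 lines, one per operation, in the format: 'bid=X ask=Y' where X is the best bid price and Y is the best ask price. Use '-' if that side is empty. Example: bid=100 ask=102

Answer: bid=- ask=-
bid=97 ask=-
bid=101 ask=-
bid=101 ask=105
bid=104 ask=105
bid=104 ask=105
bid=97 ask=98
bid=97 ask=98

Derivation:
After op 1 [order #1] market_sell(qty=8): fills=none; bids=[-] asks=[-]
After op 2 [order #2] limit_buy(price=97, qty=5): fills=none; bids=[#2:5@97] asks=[-]
After op 3 [order #3] limit_buy(price=101, qty=8): fills=none; bids=[#3:8@101 #2:5@97] asks=[-]
After op 4 [order #4] limit_sell(price=105, qty=3): fills=none; bids=[#3:8@101 #2:5@97] asks=[#4:3@105]
After op 5 [order #5] limit_buy(price=104, qty=5): fills=none; bids=[#5:5@104 #3:8@101 #2:5@97] asks=[#4:3@105]
After op 6 cancel(order #3): fills=none; bids=[#5:5@104 #2:5@97] asks=[#4:3@105]
After op 7 [order #6] limit_sell(price=98, qty=8): fills=#5x#6:5@104; bids=[#2:5@97] asks=[#6:3@98 #4:3@105]
After op 8 [order #7] limit_sell(price=102, qty=2): fills=none; bids=[#2:5@97] asks=[#6:3@98 #7:2@102 #4:3@105]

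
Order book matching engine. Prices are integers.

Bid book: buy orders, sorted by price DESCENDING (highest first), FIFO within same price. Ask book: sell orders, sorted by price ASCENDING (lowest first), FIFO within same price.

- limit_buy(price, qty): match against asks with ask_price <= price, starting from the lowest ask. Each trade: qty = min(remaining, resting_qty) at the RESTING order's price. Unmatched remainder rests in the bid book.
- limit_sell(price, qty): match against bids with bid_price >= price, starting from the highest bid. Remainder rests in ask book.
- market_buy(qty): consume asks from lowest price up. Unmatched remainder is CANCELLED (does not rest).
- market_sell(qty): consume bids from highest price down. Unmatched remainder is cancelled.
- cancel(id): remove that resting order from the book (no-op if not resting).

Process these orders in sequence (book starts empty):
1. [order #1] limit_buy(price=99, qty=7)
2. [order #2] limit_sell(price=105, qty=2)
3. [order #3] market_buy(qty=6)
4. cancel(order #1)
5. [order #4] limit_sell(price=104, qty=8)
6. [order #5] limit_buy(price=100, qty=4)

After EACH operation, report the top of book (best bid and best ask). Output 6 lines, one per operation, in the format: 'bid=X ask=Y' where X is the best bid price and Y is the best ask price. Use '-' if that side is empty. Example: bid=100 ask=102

Answer: bid=99 ask=-
bid=99 ask=105
bid=99 ask=-
bid=- ask=-
bid=- ask=104
bid=100 ask=104

Derivation:
After op 1 [order #1] limit_buy(price=99, qty=7): fills=none; bids=[#1:7@99] asks=[-]
After op 2 [order #2] limit_sell(price=105, qty=2): fills=none; bids=[#1:7@99] asks=[#2:2@105]
After op 3 [order #3] market_buy(qty=6): fills=#3x#2:2@105; bids=[#1:7@99] asks=[-]
After op 4 cancel(order #1): fills=none; bids=[-] asks=[-]
After op 5 [order #4] limit_sell(price=104, qty=8): fills=none; bids=[-] asks=[#4:8@104]
After op 6 [order #5] limit_buy(price=100, qty=4): fills=none; bids=[#5:4@100] asks=[#4:8@104]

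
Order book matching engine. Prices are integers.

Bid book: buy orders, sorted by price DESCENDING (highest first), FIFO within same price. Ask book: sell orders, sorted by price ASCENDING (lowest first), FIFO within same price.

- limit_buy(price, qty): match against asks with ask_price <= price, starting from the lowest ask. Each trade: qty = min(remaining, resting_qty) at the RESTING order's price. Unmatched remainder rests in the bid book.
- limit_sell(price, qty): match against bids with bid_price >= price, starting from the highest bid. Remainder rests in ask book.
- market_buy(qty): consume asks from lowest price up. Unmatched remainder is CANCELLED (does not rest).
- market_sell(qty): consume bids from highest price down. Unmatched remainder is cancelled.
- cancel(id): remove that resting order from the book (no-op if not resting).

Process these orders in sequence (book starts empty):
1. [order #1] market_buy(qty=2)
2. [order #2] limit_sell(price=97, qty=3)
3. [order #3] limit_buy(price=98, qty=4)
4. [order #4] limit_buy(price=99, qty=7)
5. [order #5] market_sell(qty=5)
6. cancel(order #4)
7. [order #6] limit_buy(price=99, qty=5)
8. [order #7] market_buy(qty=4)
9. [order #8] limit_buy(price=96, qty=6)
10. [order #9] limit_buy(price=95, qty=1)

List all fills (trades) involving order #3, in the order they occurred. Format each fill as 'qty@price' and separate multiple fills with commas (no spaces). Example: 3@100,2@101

After op 1 [order #1] market_buy(qty=2): fills=none; bids=[-] asks=[-]
After op 2 [order #2] limit_sell(price=97, qty=3): fills=none; bids=[-] asks=[#2:3@97]
After op 3 [order #3] limit_buy(price=98, qty=4): fills=#3x#2:3@97; bids=[#3:1@98] asks=[-]
After op 4 [order #4] limit_buy(price=99, qty=7): fills=none; bids=[#4:7@99 #3:1@98] asks=[-]
After op 5 [order #5] market_sell(qty=5): fills=#4x#5:5@99; bids=[#4:2@99 #3:1@98] asks=[-]
After op 6 cancel(order #4): fills=none; bids=[#3:1@98] asks=[-]
After op 7 [order #6] limit_buy(price=99, qty=5): fills=none; bids=[#6:5@99 #3:1@98] asks=[-]
After op 8 [order #7] market_buy(qty=4): fills=none; bids=[#6:5@99 #3:1@98] asks=[-]
After op 9 [order #8] limit_buy(price=96, qty=6): fills=none; bids=[#6:5@99 #3:1@98 #8:6@96] asks=[-]
After op 10 [order #9] limit_buy(price=95, qty=1): fills=none; bids=[#6:5@99 #3:1@98 #8:6@96 #9:1@95] asks=[-]

Answer: 3@97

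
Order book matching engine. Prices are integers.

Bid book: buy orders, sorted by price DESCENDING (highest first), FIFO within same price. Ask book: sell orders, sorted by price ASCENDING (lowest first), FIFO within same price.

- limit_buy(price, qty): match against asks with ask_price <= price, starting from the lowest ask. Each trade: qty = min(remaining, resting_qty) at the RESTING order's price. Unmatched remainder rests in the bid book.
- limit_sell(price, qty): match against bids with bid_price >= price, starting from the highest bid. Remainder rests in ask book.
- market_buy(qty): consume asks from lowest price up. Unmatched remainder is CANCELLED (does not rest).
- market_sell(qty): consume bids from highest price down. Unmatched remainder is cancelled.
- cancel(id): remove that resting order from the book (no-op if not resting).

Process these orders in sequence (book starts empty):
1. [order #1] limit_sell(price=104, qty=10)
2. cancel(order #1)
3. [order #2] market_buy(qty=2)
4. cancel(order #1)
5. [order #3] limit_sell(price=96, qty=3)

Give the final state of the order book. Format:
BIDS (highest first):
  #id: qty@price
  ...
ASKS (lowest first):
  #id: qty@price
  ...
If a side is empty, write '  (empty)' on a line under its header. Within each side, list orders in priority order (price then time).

Answer: BIDS (highest first):
  (empty)
ASKS (lowest first):
  #3: 3@96

Derivation:
After op 1 [order #1] limit_sell(price=104, qty=10): fills=none; bids=[-] asks=[#1:10@104]
After op 2 cancel(order #1): fills=none; bids=[-] asks=[-]
After op 3 [order #2] market_buy(qty=2): fills=none; bids=[-] asks=[-]
After op 4 cancel(order #1): fills=none; bids=[-] asks=[-]
After op 5 [order #3] limit_sell(price=96, qty=3): fills=none; bids=[-] asks=[#3:3@96]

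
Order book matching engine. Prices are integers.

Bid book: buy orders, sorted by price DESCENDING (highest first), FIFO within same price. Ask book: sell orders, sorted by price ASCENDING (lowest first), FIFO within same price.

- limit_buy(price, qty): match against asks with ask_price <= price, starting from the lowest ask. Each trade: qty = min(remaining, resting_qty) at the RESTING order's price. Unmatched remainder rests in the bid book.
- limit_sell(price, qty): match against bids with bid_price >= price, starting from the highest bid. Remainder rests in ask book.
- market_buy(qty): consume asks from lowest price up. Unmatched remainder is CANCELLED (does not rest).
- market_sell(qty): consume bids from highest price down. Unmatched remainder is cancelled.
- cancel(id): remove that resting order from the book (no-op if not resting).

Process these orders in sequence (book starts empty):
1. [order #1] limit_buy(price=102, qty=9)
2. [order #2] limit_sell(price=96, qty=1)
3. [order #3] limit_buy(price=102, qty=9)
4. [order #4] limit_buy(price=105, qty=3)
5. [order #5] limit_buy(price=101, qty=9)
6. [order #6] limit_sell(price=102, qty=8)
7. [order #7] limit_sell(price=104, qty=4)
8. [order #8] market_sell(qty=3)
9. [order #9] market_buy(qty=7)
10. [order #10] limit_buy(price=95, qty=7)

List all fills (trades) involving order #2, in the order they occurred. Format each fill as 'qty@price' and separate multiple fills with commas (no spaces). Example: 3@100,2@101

Answer: 1@102

Derivation:
After op 1 [order #1] limit_buy(price=102, qty=9): fills=none; bids=[#1:9@102] asks=[-]
After op 2 [order #2] limit_sell(price=96, qty=1): fills=#1x#2:1@102; bids=[#1:8@102] asks=[-]
After op 3 [order #3] limit_buy(price=102, qty=9): fills=none; bids=[#1:8@102 #3:9@102] asks=[-]
After op 4 [order #4] limit_buy(price=105, qty=3): fills=none; bids=[#4:3@105 #1:8@102 #3:9@102] asks=[-]
After op 5 [order #5] limit_buy(price=101, qty=9): fills=none; bids=[#4:3@105 #1:8@102 #3:9@102 #5:9@101] asks=[-]
After op 6 [order #6] limit_sell(price=102, qty=8): fills=#4x#6:3@105 #1x#6:5@102; bids=[#1:3@102 #3:9@102 #5:9@101] asks=[-]
After op 7 [order #7] limit_sell(price=104, qty=4): fills=none; bids=[#1:3@102 #3:9@102 #5:9@101] asks=[#7:4@104]
After op 8 [order #8] market_sell(qty=3): fills=#1x#8:3@102; bids=[#3:9@102 #5:9@101] asks=[#7:4@104]
After op 9 [order #9] market_buy(qty=7): fills=#9x#7:4@104; bids=[#3:9@102 #5:9@101] asks=[-]
After op 10 [order #10] limit_buy(price=95, qty=7): fills=none; bids=[#3:9@102 #5:9@101 #10:7@95] asks=[-]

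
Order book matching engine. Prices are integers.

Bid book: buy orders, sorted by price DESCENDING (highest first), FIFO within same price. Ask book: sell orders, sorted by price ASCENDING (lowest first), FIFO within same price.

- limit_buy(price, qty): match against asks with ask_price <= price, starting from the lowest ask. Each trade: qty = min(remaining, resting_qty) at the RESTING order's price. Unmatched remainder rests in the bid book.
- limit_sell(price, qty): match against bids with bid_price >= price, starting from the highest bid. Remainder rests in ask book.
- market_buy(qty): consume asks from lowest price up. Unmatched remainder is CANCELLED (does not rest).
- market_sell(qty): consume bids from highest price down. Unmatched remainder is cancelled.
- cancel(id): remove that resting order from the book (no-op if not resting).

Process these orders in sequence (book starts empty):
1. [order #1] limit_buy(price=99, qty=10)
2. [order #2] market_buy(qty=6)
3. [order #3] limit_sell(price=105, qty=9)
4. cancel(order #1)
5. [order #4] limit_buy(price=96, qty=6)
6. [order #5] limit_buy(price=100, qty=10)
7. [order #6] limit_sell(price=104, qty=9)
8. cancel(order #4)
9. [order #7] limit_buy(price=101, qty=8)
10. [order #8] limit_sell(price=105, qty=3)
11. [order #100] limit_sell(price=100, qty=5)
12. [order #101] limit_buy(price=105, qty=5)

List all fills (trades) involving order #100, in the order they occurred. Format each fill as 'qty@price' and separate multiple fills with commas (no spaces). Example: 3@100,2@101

After op 1 [order #1] limit_buy(price=99, qty=10): fills=none; bids=[#1:10@99] asks=[-]
After op 2 [order #2] market_buy(qty=6): fills=none; bids=[#1:10@99] asks=[-]
After op 3 [order #3] limit_sell(price=105, qty=9): fills=none; bids=[#1:10@99] asks=[#3:9@105]
After op 4 cancel(order #1): fills=none; bids=[-] asks=[#3:9@105]
After op 5 [order #4] limit_buy(price=96, qty=6): fills=none; bids=[#4:6@96] asks=[#3:9@105]
After op 6 [order #5] limit_buy(price=100, qty=10): fills=none; bids=[#5:10@100 #4:6@96] asks=[#3:9@105]
After op 7 [order #6] limit_sell(price=104, qty=9): fills=none; bids=[#5:10@100 #4:6@96] asks=[#6:9@104 #3:9@105]
After op 8 cancel(order #4): fills=none; bids=[#5:10@100] asks=[#6:9@104 #3:9@105]
After op 9 [order #7] limit_buy(price=101, qty=8): fills=none; bids=[#7:8@101 #5:10@100] asks=[#6:9@104 #3:9@105]
After op 10 [order #8] limit_sell(price=105, qty=3): fills=none; bids=[#7:8@101 #5:10@100] asks=[#6:9@104 #3:9@105 #8:3@105]
After op 11 [order #100] limit_sell(price=100, qty=5): fills=#7x#100:5@101; bids=[#7:3@101 #5:10@100] asks=[#6:9@104 #3:9@105 #8:3@105]
After op 12 [order #101] limit_buy(price=105, qty=5): fills=#101x#6:5@104; bids=[#7:3@101 #5:10@100] asks=[#6:4@104 #3:9@105 #8:3@105]

Answer: 5@101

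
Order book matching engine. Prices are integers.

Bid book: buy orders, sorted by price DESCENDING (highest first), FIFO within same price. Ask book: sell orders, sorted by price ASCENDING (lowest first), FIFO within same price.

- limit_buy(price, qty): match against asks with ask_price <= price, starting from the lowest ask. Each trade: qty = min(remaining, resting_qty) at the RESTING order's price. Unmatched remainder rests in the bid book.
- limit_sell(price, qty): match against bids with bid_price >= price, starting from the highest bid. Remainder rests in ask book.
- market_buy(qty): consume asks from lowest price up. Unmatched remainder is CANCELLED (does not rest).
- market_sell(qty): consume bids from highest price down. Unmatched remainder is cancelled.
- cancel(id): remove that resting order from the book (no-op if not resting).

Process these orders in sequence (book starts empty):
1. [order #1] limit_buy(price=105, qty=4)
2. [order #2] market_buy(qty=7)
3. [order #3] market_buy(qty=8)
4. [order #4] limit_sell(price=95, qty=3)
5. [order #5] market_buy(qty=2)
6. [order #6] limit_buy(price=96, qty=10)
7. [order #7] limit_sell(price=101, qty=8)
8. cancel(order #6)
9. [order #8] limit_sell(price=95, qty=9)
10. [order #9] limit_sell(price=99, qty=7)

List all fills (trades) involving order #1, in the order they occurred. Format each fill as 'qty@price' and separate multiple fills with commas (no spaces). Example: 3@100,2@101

Answer: 3@105,1@105

Derivation:
After op 1 [order #1] limit_buy(price=105, qty=4): fills=none; bids=[#1:4@105] asks=[-]
After op 2 [order #2] market_buy(qty=7): fills=none; bids=[#1:4@105] asks=[-]
After op 3 [order #3] market_buy(qty=8): fills=none; bids=[#1:4@105] asks=[-]
After op 4 [order #4] limit_sell(price=95, qty=3): fills=#1x#4:3@105; bids=[#1:1@105] asks=[-]
After op 5 [order #5] market_buy(qty=2): fills=none; bids=[#1:1@105] asks=[-]
After op 6 [order #6] limit_buy(price=96, qty=10): fills=none; bids=[#1:1@105 #6:10@96] asks=[-]
After op 7 [order #7] limit_sell(price=101, qty=8): fills=#1x#7:1@105; bids=[#6:10@96] asks=[#7:7@101]
After op 8 cancel(order #6): fills=none; bids=[-] asks=[#7:7@101]
After op 9 [order #8] limit_sell(price=95, qty=9): fills=none; bids=[-] asks=[#8:9@95 #7:7@101]
After op 10 [order #9] limit_sell(price=99, qty=7): fills=none; bids=[-] asks=[#8:9@95 #9:7@99 #7:7@101]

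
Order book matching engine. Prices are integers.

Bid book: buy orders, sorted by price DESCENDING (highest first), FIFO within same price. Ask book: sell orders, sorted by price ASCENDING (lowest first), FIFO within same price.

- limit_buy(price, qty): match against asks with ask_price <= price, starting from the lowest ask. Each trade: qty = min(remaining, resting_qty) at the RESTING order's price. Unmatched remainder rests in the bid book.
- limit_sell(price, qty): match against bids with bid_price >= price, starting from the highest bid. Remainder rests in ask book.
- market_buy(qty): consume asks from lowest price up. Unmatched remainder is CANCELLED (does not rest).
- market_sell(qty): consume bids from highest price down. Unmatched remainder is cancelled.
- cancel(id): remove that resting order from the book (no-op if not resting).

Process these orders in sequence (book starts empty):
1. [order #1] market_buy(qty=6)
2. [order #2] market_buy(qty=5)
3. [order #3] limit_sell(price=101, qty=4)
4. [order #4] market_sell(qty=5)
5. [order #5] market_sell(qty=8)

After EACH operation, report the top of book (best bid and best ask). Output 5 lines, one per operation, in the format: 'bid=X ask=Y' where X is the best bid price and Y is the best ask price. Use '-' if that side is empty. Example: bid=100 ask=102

After op 1 [order #1] market_buy(qty=6): fills=none; bids=[-] asks=[-]
After op 2 [order #2] market_buy(qty=5): fills=none; bids=[-] asks=[-]
After op 3 [order #3] limit_sell(price=101, qty=4): fills=none; bids=[-] asks=[#3:4@101]
After op 4 [order #4] market_sell(qty=5): fills=none; bids=[-] asks=[#3:4@101]
After op 5 [order #5] market_sell(qty=8): fills=none; bids=[-] asks=[#3:4@101]

Answer: bid=- ask=-
bid=- ask=-
bid=- ask=101
bid=- ask=101
bid=- ask=101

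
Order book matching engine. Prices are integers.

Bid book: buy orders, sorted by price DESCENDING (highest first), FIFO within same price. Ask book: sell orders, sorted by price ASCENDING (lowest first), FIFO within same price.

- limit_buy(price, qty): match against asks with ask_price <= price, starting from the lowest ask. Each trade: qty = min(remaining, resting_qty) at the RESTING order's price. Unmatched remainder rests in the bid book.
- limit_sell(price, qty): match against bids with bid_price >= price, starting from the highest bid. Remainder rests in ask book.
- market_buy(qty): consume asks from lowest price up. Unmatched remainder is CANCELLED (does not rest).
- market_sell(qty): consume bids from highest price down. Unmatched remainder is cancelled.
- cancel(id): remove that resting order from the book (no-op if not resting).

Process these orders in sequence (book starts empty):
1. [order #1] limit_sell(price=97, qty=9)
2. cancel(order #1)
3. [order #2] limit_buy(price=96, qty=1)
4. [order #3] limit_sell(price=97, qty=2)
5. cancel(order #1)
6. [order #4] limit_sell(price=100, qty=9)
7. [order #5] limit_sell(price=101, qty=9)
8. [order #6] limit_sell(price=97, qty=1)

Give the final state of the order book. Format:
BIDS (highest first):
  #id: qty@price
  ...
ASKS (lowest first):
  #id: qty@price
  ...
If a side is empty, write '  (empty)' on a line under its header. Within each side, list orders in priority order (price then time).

After op 1 [order #1] limit_sell(price=97, qty=9): fills=none; bids=[-] asks=[#1:9@97]
After op 2 cancel(order #1): fills=none; bids=[-] asks=[-]
After op 3 [order #2] limit_buy(price=96, qty=1): fills=none; bids=[#2:1@96] asks=[-]
After op 4 [order #3] limit_sell(price=97, qty=2): fills=none; bids=[#2:1@96] asks=[#3:2@97]
After op 5 cancel(order #1): fills=none; bids=[#2:1@96] asks=[#3:2@97]
After op 6 [order #4] limit_sell(price=100, qty=9): fills=none; bids=[#2:1@96] asks=[#3:2@97 #4:9@100]
After op 7 [order #5] limit_sell(price=101, qty=9): fills=none; bids=[#2:1@96] asks=[#3:2@97 #4:9@100 #5:9@101]
After op 8 [order #6] limit_sell(price=97, qty=1): fills=none; bids=[#2:1@96] asks=[#3:2@97 #6:1@97 #4:9@100 #5:9@101]

Answer: BIDS (highest first):
  #2: 1@96
ASKS (lowest first):
  #3: 2@97
  #6: 1@97
  #4: 9@100
  #5: 9@101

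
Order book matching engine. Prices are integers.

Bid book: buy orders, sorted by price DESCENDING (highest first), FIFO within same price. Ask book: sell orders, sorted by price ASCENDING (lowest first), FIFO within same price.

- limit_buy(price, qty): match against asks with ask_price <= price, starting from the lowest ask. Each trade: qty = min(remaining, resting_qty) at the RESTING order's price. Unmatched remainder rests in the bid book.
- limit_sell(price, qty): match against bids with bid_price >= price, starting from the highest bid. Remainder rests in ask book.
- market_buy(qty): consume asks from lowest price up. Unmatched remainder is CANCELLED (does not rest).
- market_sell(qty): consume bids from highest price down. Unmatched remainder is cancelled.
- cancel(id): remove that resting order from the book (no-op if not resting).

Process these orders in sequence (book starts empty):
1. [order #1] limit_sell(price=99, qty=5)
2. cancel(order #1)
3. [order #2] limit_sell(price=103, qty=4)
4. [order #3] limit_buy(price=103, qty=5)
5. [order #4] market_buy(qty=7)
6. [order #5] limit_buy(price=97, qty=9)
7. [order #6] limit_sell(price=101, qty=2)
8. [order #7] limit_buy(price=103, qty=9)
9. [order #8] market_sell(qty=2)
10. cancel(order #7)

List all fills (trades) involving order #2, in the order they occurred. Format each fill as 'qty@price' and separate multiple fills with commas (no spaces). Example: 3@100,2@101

After op 1 [order #1] limit_sell(price=99, qty=5): fills=none; bids=[-] asks=[#1:5@99]
After op 2 cancel(order #1): fills=none; bids=[-] asks=[-]
After op 3 [order #2] limit_sell(price=103, qty=4): fills=none; bids=[-] asks=[#2:4@103]
After op 4 [order #3] limit_buy(price=103, qty=5): fills=#3x#2:4@103; bids=[#3:1@103] asks=[-]
After op 5 [order #4] market_buy(qty=7): fills=none; bids=[#3:1@103] asks=[-]
After op 6 [order #5] limit_buy(price=97, qty=9): fills=none; bids=[#3:1@103 #5:9@97] asks=[-]
After op 7 [order #6] limit_sell(price=101, qty=2): fills=#3x#6:1@103; bids=[#5:9@97] asks=[#6:1@101]
After op 8 [order #7] limit_buy(price=103, qty=9): fills=#7x#6:1@101; bids=[#7:8@103 #5:9@97] asks=[-]
After op 9 [order #8] market_sell(qty=2): fills=#7x#8:2@103; bids=[#7:6@103 #5:9@97] asks=[-]
After op 10 cancel(order #7): fills=none; bids=[#5:9@97] asks=[-]

Answer: 4@103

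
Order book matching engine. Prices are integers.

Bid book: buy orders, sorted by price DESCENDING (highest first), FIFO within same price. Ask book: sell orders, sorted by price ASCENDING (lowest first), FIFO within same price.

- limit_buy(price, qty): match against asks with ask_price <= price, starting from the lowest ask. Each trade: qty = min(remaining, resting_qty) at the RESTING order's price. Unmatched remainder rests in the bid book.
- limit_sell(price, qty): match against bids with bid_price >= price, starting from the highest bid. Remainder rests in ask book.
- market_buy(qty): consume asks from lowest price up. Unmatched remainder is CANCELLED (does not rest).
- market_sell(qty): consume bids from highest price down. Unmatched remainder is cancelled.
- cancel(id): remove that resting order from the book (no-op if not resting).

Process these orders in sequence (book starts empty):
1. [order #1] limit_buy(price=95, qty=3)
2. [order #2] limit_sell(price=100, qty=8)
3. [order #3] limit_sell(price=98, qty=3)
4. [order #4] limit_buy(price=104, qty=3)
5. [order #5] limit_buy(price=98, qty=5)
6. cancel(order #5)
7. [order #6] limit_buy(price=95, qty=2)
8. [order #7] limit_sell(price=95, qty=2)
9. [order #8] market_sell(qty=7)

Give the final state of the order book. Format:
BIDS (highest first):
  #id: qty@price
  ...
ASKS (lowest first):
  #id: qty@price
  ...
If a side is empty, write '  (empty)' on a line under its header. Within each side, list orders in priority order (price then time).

Answer: BIDS (highest first):
  (empty)
ASKS (lowest first):
  #2: 8@100

Derivation:
After op 1 [order #1] limit_buy(price=95, qty=3): fills=none; bids=[#1:3@95] asks=[-]
After op 2 [order #2] limit_sell(price=100, qty=8): fills=none; bids=[#1:3@95] asks=[#2:8@100]
After op 3 [order #3] limit_sell(price=98, qty=3): fills=none; bids=[#1:3@95] asks=[#3:3@98 #2:8@100]
After op 4 [order #4] limit_buy(price=104, qty=3): fills=#4x#3:3@98; bids=[#1:3@95] asks=[#2:8@100]
After op 5 [order #5] limit_buy(price=98, qty=5): fills=none; bids=[#5:5@98 #1:3@95] asks=[#2:8@100]
After op 6 cancel(order #5): fills=none; bids=[#1:3@95] asks=[#2:8@100]
After op 7 [order #6] limit_buy(price=95, qty=2): fills=none; bids=[#1:3@95 #6:2@95] asks=[#2:8@100]
After op 8 [order #7] limit_sell(price=95, qty=2): fills=#1x#7:2@95; bids=[#1:1@95 #6:2@95] asks=[#2:8@100]
After op 9 [order #8] market_sell(qty=7): fills=#1x#8:1@95 #6x#8:2@95; bids=[-] asks=[#2:8@100]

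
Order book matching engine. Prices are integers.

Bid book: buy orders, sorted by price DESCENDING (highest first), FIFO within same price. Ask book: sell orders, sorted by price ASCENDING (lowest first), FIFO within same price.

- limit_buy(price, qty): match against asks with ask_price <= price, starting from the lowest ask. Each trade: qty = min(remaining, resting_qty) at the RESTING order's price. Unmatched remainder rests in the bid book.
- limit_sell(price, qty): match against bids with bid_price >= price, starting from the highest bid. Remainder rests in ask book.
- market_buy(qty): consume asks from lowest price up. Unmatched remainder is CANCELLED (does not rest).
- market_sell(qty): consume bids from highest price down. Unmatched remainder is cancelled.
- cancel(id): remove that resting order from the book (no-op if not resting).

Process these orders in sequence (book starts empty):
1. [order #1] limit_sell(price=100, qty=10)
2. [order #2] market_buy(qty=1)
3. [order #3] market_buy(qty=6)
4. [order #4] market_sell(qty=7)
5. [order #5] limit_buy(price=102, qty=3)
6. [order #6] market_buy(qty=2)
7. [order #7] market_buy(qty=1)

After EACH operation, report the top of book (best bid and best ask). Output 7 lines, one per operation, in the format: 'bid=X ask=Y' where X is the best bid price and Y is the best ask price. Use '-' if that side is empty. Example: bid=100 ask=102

After op 1 [order #1] limit_sell(price=100, qty=10): fills=none; bids=[-] asks=[#1:10@100]
After op 2 [order #2] market_buy(qty=1): fills=#2x#1:1@100; bids=[-] asks=[#1:9@100]
After op 3 [order #3] market_buy(qty=6): fills=#3x#1:6@100; bids=[-] asks=[#1:3@100]
After op 4 [order #4] market_sell(qty=7): fills=none; bids=[-] asks=[#1:3@100]
After op 5 [order #5] limit_buy(price=102, qty=3): fills=#5x#1:3@100; bids=[-] asks=[-]
After op 6 [order #6] market_buy(qty=2): fills=none; bids=[-] asks=[-]
After op 7 [order #7] market_buy(qty=1): fills=none; bids=[-] asks=[-]

Answer: bid=- ask=100
bid=- ask=100
bid=- ask=100
bid=- ask=100
bid=- ask=-
bid=- ask=-
bid=- ask=-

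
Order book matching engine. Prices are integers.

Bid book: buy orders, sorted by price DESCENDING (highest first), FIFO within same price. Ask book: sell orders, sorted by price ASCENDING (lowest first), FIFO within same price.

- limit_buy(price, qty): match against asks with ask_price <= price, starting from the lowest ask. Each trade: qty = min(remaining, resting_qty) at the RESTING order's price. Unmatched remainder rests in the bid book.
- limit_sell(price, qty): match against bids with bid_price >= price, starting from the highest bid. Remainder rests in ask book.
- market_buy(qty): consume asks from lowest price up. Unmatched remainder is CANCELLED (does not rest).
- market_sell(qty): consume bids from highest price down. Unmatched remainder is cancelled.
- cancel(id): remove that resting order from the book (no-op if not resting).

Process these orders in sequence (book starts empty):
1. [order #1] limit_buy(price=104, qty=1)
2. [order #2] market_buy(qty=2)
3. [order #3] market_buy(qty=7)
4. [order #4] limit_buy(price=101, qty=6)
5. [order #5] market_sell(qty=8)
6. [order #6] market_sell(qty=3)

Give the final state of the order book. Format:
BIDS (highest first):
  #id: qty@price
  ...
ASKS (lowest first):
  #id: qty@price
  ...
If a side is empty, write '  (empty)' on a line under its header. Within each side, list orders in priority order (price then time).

After op 1 [order #1] limit_buy(price=104, qty=1): fills=none; bids=[#1:1@104] asks=[-]
After op 2 [order #2] market_buy(qty=2): fills=none; bids=[#1:1@104] asks=[-]
After op 3 [order #3] market_buy(qty=7): fills=none; bids=[#1:1@104] asks=[-]
After op 4 [order #4] limit_buy(price=101, qty=6): fills=none; bids=[#1:1@104 #4:6@101] asks=[-]
After op 5 [order #5] market_sell(qty=8): fills=#1x#5:1@104 #4x#5:6@101; bids=[-] asks=[-]
After op 6 [order #6] market_sell(qty=3): fills=none; bids=[-] asks=[-]

Answer: BIDS (highest first):
  (empty)
ASKS (lowest first):
  (empty)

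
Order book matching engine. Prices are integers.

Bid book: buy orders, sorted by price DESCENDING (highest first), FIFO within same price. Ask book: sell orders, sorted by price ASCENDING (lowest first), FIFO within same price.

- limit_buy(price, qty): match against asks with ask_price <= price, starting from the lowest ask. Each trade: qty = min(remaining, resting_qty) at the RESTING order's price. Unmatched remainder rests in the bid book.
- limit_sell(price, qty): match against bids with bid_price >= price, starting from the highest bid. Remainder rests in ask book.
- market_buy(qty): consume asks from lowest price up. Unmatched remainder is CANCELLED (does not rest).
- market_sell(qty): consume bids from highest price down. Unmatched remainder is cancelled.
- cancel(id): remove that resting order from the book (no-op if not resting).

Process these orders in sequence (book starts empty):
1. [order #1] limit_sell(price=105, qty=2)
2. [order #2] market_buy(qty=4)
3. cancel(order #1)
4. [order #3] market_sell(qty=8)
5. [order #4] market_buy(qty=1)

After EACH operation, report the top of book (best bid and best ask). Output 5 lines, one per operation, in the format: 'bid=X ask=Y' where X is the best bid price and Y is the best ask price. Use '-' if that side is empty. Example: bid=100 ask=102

Answer: bid=- ask=105
bid=- ask=-
bid=- ask=-
bid=- ask=-
bid=- ask=-

Derivation:
After op 1 [order #1] limit_sell(price=105, qty=2): fills=none; bids=[-] asks=[#1:2@105]
After op 2 [order #2] market_buy(qty=4): fills=#2x#1:2@105; bids=[-] asks=[-]
After op 3 cancel(order #1): fills=none; bids=[-] asks=[-]
After op 4 [order #3] market_sell(qty=8): fills=none; bids=[-] asks=[-]
After op 5 [order #4] market_buy(qty=1): fills=none; bids=[-] asks=[-]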